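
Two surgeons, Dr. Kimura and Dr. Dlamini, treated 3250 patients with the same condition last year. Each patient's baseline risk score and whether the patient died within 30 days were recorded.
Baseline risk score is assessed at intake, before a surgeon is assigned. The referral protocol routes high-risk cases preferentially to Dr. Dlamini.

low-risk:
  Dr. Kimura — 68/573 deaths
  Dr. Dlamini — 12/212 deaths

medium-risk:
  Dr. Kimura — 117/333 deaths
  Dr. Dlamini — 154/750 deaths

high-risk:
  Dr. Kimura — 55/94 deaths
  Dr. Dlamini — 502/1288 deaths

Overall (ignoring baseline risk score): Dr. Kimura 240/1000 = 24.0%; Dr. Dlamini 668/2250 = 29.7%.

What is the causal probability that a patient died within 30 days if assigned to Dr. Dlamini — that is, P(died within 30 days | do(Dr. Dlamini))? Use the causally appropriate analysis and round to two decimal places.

0.25

Baseline risk score is set before the surgeon has any effect — it is not caused by the surgeon — and it independently drives the outcome. That makes it a confounder, so the causal comparison is within baseline risk score levels.
Standardising Dr. Dlamini to the population baseline risk score mix: 0.242·12/212 + 0.333·154/750 + 0.425·502/1288 = 0.248.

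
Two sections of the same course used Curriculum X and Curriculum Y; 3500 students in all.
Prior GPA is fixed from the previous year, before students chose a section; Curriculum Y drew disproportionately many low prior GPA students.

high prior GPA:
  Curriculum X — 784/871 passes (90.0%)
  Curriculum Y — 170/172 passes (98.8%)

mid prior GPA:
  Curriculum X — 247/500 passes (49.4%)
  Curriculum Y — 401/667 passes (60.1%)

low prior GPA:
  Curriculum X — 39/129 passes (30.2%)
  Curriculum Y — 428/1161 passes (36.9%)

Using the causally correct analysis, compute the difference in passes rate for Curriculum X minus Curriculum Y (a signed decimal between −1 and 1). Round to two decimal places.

-0.09

Within every prior GPA band level Curriculum Y has the higher rate, yet pooled Curriculum X does — Simpson's reversal.
Nothing the teaching method does changes prior GPA band; the imbalance is an allocation artefact. With prior GPA band also predicting the outcome, the pooled figure is confounded, and the within-stratum comparison is the causal one.
Adjusting over the population distribution of prior GPA band: 0.298·(0.900−0.988) + 0.333·(0.494−0.601) + 0.369·(0.302−0.369) = -0.086.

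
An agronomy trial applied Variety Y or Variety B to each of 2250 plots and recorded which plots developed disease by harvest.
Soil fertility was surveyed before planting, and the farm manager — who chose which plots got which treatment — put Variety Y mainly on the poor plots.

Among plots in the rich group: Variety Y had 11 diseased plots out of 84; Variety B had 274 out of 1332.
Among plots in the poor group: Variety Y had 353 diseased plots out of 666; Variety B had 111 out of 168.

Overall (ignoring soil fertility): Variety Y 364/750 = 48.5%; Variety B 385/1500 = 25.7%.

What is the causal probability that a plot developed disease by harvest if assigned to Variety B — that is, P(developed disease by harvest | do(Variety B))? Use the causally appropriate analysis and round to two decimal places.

0.37

The soil fertility-specific comparison favours Variety Y throughout, but the pooled figures favour Variety B. The question is whether to condition on soil fertility.
Since soil fertility is a pre-existing factor (not a product of the variety) and it affects the outcome on its own, it is a confounder. The stratified rates, not the pooled rate, identify the causal effect.
Standardising Variety B to the population soil fertility mix: 0.629·274/1332 + 0.371·111/168 = 0.374.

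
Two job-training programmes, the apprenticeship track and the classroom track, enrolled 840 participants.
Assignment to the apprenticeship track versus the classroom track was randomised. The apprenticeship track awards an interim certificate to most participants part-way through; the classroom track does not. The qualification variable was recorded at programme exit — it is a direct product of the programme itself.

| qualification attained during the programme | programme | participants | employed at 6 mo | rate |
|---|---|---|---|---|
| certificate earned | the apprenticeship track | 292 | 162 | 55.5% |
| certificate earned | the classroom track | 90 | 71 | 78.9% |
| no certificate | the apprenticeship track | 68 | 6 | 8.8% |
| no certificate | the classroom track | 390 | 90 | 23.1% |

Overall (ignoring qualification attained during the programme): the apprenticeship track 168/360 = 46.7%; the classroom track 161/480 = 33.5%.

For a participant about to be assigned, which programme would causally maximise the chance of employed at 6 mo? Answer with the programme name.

the apprenticeship track

The stratified and pooled comparisons disagree (the classroom track wins within each qualification attained during the programme; the apprenticeship track wins overall), so the answer turns on the causal role of qualification attained during the programme.
Qualification attained during the programme lies on the pathway programme → qualification attained during the programme → outcome, so adjusting for it blocks the indirect effect. For the total causal effect of programme, use the unadjusted pooled rates.
Pooled: the apprenticeship track 46.7% vs the classroom track 33.5%; the apprenticeship track is higher overall.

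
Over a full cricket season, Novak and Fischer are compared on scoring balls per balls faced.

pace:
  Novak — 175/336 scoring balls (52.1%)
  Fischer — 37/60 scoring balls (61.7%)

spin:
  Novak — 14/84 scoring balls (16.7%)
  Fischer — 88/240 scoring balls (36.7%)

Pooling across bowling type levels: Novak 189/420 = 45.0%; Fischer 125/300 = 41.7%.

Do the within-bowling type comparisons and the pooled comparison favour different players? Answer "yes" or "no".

yes

Within each bowling type level (pace 52.1% vs 61.7%; spin 16.7% vs 36.7%), Fischer has the higher rate every time. Pooled: 45.0% vs 41.7% — Novak has the higher rate overall. The two comparisons disagree.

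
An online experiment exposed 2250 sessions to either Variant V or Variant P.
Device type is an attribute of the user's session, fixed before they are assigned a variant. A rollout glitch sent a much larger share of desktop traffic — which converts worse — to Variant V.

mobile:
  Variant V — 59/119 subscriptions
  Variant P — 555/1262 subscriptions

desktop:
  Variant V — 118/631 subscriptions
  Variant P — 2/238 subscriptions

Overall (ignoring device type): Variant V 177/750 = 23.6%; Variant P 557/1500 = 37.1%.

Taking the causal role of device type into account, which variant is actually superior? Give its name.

Here device type is a common cause — it drives both which variant a case falls under and the outcome. The crude comparison mixes populations; the stratum-specific rates are the causally relevant ones.
Within each level — mobile: 49.6% vs 44.0%; desktop: 18.7% vs 0.8% — Variant V is higher every time.

Variant V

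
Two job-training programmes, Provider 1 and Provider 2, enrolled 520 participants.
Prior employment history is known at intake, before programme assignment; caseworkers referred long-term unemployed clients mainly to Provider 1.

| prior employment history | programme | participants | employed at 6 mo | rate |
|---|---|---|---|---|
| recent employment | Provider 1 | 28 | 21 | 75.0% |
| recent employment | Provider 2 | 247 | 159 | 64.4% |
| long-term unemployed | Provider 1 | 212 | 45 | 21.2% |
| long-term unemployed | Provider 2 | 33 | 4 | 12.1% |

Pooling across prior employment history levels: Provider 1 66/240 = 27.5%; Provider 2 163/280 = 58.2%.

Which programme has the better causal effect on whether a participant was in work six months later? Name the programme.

Within every prior employment history level Provider 1 has the higher rate, yet pooled Provider 2 does — Simpson's reversal.
Prior employment history is set before the programme has any effect — it is not caused by the programme — and it independently drives the outcome. That makes it a confounder, so the causal comparison is within prior employment history levels.
Within each level — recent employment: 75.0% vs 64.4%; long-term unemployed: 21.2% vs 12.1% — Provider 1 is higher every time.

Provider 1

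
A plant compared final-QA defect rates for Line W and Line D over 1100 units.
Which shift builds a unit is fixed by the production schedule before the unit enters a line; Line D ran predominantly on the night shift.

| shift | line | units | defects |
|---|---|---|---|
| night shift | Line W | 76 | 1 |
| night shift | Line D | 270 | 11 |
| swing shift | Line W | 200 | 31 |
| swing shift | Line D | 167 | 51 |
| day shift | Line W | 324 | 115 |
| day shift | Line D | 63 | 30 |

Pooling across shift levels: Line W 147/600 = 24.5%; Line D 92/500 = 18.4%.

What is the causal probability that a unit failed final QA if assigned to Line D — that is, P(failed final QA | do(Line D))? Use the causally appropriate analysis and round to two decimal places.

0.28

Within every shift level Line W has the lower rate, yet pooled Line D does — Simpson's reversal.
The imbalance in shift arose from how units were allocated, not from anything the line did; and shift independently affects the outcome. The pooled gap is confounded — condition on shift.
Standardising Line D to the population shift mix: 0.315·11/270 + 0.334·51/167 + 0.352·30/63 = 0.282.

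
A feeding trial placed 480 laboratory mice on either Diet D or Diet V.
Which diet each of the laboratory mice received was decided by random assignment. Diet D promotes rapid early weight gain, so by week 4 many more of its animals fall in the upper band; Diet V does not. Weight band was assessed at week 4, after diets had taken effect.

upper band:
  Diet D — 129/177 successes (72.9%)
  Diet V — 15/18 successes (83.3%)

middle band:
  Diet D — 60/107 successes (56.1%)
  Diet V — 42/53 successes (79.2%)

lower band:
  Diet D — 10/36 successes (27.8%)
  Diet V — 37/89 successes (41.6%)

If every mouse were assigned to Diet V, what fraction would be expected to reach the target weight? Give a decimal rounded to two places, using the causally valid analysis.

The week-4 weight band-specific comparison favours Diet V throughout, but the pooled figures favour Diet D. The question is whether to condition on week-4 weight band.
Stratifying would compare diets among laboratory mice the diets themselves sorted into week-4 weight band groups — a form of selection on an intermediate. The unconditioned pooled rates give the total causal effect.
So P(outcome | do(Diet V)) is just the pooled rate for Diet V: 94/160 = 0.588.

0.59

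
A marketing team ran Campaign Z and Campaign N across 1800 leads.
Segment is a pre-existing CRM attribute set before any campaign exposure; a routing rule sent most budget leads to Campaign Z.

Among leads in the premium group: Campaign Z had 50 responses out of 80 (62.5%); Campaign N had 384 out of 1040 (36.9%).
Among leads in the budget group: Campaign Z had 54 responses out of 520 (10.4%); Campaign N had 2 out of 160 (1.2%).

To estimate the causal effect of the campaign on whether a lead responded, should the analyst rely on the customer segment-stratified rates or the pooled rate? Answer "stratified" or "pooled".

stratified

Within every customer segment level Campaign Z has the higher rate, yet pooled Campaign N does — Simpson's reversal.
The imbalance in customer segment arose from how leads were allocated, not from anything the campaign did; and customer segment independently affects the outcome. The pooled gap is confounded — condition on customer segment.
Within each level — premium: 62.5% vs 36.9%; budget: 10.4% vs 1.2% — Campaign Z is higher every time.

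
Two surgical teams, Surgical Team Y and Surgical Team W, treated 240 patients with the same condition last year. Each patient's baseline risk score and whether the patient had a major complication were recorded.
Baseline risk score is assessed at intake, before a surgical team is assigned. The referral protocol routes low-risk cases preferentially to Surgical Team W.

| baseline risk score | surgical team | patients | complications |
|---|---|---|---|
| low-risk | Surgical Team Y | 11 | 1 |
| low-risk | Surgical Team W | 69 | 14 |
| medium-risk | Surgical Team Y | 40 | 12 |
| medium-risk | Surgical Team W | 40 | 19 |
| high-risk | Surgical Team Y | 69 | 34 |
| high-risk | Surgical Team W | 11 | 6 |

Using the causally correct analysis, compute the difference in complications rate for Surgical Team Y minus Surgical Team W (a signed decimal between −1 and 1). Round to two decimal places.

The stratified and pooled comparisons disagree (Surgical Team Y wins within each baseline risk score; Surgical Team W wins overall), so the answer turns on the causal role of baseline risk score.
Baseline risk score satisfies the back-door criterion: it is not a descendant of the surgical team, and it blocks the spurious path from surgical team to outcome. Adjusting for it (i.e., using the within-baseline risk score rates) gives the causal effect.
Adjusting over the population distribution of baseline risk score: 0.333·(0.091−0.203) + 0.333·(0.300−0.475) + 0.333·(0.493−0.545) = -0.113.

-0.11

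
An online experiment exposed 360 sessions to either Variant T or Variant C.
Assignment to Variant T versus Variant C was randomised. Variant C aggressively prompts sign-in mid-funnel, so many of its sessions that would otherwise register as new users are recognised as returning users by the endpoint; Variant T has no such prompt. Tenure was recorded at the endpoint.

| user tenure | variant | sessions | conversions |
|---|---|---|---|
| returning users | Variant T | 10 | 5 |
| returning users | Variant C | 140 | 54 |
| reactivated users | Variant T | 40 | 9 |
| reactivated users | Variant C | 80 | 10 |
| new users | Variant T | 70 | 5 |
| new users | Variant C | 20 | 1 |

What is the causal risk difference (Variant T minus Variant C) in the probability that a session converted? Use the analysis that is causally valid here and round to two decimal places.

The user tenure-specific comparison favours Variant T throughout, but the pooled figures favour Variant C. The question is whether to condition on user tenure.
Stratifying would compare variants among sessions the variants themselves sorted into user tenure groups — a form of selection on an intermediate. The unconditioned pooled rates give the total causal effect.
The causal difference is the pooled difference: 0.158 − 0.271 = -0.113.

-0.11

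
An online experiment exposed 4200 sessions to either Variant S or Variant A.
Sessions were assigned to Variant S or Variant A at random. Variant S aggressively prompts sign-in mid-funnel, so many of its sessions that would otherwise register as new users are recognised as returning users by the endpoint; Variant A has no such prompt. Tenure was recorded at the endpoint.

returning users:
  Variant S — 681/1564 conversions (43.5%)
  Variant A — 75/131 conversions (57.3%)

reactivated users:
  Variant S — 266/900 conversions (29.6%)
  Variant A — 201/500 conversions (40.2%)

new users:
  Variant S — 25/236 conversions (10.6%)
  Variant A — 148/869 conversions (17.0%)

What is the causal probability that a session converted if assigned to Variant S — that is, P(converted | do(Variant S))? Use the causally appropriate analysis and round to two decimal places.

0.36

Stratifying would compare variants among sessions the variants themselves sorted into user tenure groups — a form of selection on an intermediate. The unconditioned pooled rates give the total causal effect.
So P(outcome | do(Variant S)) is just the pooled rate for Variant S: 972/2700 = 0.360.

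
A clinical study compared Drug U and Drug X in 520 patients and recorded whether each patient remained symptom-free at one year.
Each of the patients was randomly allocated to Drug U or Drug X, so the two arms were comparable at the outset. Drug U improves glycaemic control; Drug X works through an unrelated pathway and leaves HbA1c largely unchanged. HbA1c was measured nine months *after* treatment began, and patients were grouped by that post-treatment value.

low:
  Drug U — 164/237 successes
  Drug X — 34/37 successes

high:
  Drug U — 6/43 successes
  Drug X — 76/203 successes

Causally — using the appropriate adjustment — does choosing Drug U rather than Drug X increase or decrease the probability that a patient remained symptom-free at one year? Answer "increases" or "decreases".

HbA1c is downstream of the drug. One should not condition on a consequence of treatment, so the overall rates are the right comparison.
Pooled: Drug U 60.7% vs Drug X 45.8%; Drug U is higher overall.

increases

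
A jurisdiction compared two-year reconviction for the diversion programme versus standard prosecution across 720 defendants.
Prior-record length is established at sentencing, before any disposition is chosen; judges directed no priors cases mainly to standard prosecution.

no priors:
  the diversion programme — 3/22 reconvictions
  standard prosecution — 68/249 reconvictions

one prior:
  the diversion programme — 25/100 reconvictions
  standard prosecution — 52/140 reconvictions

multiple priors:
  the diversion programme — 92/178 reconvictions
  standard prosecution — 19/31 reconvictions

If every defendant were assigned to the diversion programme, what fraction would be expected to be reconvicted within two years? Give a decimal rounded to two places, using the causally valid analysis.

0.28

The prior-record length-specific comparison favours the diversion programme throughout, but the pooled figures favour standard prosecution. The question is whether to condition on prior-record length.
Prior-record length satisfies the back-door criterion: it is not a descendant of the disposition, and it blocks the spurious path from disposition to outcome. Adjusting for it (i.e., using the within-prior-record length rates) gives the causal effect.
Standardising the diversion programme to the population prior-record length mix: 0.376·3/22 + 0.333·25/100 + 0.290·92/178 = 0.285.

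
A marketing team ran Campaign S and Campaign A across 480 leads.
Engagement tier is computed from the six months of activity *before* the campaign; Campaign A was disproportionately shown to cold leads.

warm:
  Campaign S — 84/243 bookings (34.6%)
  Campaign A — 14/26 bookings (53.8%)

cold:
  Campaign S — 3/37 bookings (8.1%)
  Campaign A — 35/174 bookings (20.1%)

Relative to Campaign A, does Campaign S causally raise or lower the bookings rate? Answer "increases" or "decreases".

Campaign A is higher inside every engagement tier stratum but Campaign S is higher in aggregate. Whether to stratify depends on how engagement tier relates to the campaign.
Engagement tier satisfies the back-door criterion: it is not a descendant of the campaign, and it blocks the spurious path from campaign to outcome. Adjusting for it (i.e., using the within-engagement tier rates) gives the causal effect.
Within each level — warm: 34.6% vs 53.8%; cold: 8.1% vs 20.1% — Campaign A is higher every time.

decreases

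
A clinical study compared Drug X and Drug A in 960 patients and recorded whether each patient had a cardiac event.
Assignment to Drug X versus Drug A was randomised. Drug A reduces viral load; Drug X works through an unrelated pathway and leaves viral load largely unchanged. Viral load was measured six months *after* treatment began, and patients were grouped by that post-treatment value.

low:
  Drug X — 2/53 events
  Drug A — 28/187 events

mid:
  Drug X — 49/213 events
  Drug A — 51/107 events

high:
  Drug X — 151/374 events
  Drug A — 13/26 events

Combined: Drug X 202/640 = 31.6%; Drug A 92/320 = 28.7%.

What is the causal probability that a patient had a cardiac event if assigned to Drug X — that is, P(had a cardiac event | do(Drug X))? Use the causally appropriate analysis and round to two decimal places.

0.32

The viral load-specific comparison favours Drug X throughout, but the pooled figures favour Drug A. The question is whether to condition on viral load.
Viral load lies on the pathway drug → viral load → outcome, so adjusting for it blocks the indirect effect. For the total causal effect of drug, use the unadjusted pooled rates.
So P(outcome | do(Drug X)) is just the pooled rate for Drug X: 202/640 = 0.316.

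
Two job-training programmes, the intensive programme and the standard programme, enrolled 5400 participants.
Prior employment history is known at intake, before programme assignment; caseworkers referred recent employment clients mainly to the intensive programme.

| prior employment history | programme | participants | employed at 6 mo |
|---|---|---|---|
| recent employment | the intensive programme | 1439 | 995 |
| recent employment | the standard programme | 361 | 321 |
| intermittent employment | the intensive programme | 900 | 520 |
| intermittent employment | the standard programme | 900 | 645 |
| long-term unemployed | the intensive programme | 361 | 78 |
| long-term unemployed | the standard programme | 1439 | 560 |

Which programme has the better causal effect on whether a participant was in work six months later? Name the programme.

Prior employment history satisfies the back-door criterion: it is not a descendant of the programme, and it blocks the spurious path from programme to outcome. Adjusting for it (i.e., using the within-prior employment history rates) gives the causal effect.
Within each level — recent employment: 69.1% vs 88.9%; intermittent employment: 57.8% vs 71.7%; long-term unemployed: 21.6% vs 38.9% — the standard programme is higher every time.

the standard programme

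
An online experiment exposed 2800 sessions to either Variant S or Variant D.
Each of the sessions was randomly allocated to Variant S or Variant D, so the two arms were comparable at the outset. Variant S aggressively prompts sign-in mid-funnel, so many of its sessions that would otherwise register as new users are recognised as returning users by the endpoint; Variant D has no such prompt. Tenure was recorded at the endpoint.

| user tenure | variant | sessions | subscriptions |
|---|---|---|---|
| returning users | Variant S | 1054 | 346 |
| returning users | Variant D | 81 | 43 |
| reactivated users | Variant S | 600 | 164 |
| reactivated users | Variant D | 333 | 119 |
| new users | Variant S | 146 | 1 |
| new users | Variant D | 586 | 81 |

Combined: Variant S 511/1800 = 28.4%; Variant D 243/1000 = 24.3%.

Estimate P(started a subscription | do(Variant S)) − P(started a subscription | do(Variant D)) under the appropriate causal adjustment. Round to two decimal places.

User tenure is downstream of the variant. One should not condition on a consequence of treatment, so the overall rates are the right comparison.
The causal difference is the pooled difference: 0.284 − 0.243 = +0.041.

+0.04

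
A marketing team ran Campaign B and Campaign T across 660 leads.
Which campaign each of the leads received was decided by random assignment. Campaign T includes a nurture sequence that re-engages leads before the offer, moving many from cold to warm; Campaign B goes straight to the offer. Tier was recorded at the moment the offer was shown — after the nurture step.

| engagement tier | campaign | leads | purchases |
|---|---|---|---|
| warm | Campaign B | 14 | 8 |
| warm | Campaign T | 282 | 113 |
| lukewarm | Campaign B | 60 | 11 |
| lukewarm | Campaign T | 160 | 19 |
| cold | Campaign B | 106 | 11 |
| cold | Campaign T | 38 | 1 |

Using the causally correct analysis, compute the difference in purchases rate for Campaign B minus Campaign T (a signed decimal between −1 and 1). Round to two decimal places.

-0.11

Because the campaign influences engagement tier, engagement tier is a post-treatment mediator, not a confounder. Stratifying on it would bias the estimate; the causal effect is the crude pooled difference.
The causal difference is the pooled difference: 0.167 − 0.277 = -0.110.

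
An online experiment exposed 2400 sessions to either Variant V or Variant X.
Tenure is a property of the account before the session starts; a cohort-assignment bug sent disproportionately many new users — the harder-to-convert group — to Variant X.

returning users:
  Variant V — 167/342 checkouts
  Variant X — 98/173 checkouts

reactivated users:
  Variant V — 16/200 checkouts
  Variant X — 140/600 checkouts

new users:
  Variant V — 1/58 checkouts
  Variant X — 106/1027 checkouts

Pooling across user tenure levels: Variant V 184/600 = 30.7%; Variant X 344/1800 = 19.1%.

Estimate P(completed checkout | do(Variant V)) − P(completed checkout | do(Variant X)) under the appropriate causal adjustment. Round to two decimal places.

-0.11

Within every user tenure level Variant X has the higher rate, yet pooled Variant V does — Simpson's reversal.
User tenure satisfies the back-door criterion: it is not a descendant of the variant, and it blocks the spurious path from variant to outcome. Adjusting for it (i.e., using the within-user tenure rates) gives the causal effect.
Adjusting over the population distribution of user tenure: 0.215·(0.488−0.566) + 0.333·(0.080−0.233) + 0.452·(0.017−0.103) = -0.107.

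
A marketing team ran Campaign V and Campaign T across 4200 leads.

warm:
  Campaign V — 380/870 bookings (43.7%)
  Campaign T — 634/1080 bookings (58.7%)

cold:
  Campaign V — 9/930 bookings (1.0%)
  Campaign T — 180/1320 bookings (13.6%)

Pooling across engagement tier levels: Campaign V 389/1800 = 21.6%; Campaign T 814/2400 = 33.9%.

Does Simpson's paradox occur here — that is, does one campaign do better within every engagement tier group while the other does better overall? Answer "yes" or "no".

no

Within each engagement tier level (warm 43.7% vs 58.7%; cold 1.0% vs 13.6%), Campaign T has the higher rate every time. Pooled: 21.6% vs 33.9% — Campaign T has the higher rate overall. They agree.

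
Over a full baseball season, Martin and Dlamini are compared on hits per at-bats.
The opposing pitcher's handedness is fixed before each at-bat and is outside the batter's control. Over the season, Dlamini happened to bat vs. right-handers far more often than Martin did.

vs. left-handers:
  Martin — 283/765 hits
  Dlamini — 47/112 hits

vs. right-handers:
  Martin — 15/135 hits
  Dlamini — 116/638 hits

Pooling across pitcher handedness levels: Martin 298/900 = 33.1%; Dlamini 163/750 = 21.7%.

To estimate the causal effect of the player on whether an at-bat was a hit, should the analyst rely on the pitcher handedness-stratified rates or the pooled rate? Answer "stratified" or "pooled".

stratified

Since pitcher handedness is a pre-existing factor (not a product of the player) and it affects the outcome on its own, it is a confounder. The stratified rates, not the pooled rate, identify the causal effect.
Within each level — vs. left-handers: 37.0% vs 42.0%; vs. right-handers: 11.1% vs 18.2% — Dlamini is higher every time.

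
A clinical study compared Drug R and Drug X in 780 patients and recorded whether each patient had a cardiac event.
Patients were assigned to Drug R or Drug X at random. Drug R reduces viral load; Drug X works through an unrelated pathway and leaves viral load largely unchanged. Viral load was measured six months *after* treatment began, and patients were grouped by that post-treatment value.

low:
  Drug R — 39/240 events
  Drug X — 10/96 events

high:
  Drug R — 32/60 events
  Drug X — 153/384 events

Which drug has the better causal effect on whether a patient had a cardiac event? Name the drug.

Drug X is lower inside every viral load stratum but Drug R is lower in aggregate. Whether to stratify depends on how viral load relates to the drug.
Viral load here is a post-treatment variable shaped by the drug; conditioning on it would introduce bias rather than remove it. The overall comparison is the causal one.
Pooled: Drug R 23.7% vs Drug X 34.0%; Drug R is lower overall.

Drug R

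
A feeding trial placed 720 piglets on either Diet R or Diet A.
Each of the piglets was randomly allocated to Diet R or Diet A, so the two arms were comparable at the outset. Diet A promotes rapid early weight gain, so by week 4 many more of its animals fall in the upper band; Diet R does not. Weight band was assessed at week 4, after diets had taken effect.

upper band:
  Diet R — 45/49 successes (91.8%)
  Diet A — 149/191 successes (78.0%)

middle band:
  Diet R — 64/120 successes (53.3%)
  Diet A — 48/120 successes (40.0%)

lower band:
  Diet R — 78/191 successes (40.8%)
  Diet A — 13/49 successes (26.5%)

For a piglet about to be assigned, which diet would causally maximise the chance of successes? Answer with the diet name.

Diet A

Week-4 weight band is downstream of the diet. One should not condition on a consequence of treatment, so the overall rates are the right comparison.
Pooled: Diet R 51.9% vs Diet A 58.3%; Diet A is higher overall.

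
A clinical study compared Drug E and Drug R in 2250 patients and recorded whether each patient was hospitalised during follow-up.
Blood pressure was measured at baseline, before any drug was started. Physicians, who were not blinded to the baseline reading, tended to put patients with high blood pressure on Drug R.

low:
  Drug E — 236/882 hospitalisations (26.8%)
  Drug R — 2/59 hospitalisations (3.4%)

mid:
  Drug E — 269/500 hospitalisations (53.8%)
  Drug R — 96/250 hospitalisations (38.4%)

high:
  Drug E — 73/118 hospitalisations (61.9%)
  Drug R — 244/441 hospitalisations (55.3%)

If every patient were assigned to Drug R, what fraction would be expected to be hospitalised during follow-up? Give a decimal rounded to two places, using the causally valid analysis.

Within every blood pressure level Drug R has the lower rate, yet pooled Drug E does — Simpson's reversal.
The imbalance in blood pressure arose from how patients were allocated, not from anything the drug did; and blood pressure independently affects the outcome. The pooled gap is confounded — condition on blood pressure.
Standardising Drug R to the population blood pressure mix: 0.418·2/59 + 0.333·96/250 + 0.248·244/441 = 0.280.

0.28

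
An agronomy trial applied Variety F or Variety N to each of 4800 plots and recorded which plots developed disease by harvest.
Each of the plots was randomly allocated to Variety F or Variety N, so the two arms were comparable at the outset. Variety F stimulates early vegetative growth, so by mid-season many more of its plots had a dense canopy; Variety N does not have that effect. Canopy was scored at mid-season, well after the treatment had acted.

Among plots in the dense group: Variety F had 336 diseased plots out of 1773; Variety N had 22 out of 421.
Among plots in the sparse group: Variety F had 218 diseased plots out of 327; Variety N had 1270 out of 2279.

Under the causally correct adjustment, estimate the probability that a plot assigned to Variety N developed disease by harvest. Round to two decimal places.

0.48

The distribution of mid-season canopy is itself part of what the variety does — it is an intermediate outcome. Holding it fixed would remove that part of the effect; the total effect is the pooled difference.
So P(outcome | do(Variety N)) is just the pooled rate for Variety N: 1292/2700 = 0.479.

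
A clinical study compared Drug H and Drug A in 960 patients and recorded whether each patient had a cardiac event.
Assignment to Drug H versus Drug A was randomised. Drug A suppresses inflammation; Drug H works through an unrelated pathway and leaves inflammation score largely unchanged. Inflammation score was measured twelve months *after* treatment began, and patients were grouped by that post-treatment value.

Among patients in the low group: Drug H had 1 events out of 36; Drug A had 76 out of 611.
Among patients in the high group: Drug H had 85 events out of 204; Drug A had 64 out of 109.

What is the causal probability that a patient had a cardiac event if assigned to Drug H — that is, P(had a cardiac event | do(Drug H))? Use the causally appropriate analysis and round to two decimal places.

0.36

Because the drug influences inflammation score, inflammation score is a post-treatment mediator, not a confounder. Stratifying on it would bias the estimate; the causal effect is the crude pooled difference.
So P(outcome | do(Drug H)) is just the pooled rate for Drug H: 86/240 = 0.358.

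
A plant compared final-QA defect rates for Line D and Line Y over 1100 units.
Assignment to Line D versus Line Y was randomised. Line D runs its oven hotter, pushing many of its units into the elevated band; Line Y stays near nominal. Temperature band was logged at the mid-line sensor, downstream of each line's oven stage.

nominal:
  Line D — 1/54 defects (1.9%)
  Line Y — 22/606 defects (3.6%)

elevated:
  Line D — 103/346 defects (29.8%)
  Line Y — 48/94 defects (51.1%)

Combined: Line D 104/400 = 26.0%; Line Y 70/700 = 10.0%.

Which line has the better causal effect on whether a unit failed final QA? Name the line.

Line Y

In-process temperature band is recorded after the line and is itself shifted by it — it sits on the causal path from line to outcome. Conditioning on a mediator would strip out part of the effect we want; the pooled comparison gives the total causal effect.
Pooled: Line D 26.0% vs Line Y 10.0%; Line Y is lower overall.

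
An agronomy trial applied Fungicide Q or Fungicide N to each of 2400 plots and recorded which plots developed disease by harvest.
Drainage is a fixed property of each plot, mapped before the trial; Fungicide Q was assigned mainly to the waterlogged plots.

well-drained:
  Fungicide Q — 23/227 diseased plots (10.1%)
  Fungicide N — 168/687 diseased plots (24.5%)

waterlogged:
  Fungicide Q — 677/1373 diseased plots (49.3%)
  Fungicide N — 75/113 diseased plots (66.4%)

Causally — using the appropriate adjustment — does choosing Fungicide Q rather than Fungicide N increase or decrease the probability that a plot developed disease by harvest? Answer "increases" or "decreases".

Here field drainage is a common cause — it drives both which fungicide a case falls under and the outcome. The crude comparison mixes populations; the stratum-specific rates are the causally relevant ones.
Within each level — well-drained: 10.1% vs 24.5%; waterlogged: 49.3% vs 66.4% — Fungicide Q is lower every time.

decreases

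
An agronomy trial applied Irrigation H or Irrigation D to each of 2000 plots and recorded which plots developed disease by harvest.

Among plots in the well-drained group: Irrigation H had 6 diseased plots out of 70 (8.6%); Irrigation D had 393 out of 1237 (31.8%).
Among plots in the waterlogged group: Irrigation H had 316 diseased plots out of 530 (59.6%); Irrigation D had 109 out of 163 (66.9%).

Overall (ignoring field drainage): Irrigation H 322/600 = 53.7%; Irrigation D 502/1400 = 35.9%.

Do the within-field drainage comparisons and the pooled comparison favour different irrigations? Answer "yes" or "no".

yes

Within each field drainage level (well-drained 8.6% vs 31.8%; waterlogged 59.6% vs 66.9%), Irrigation H has the lower rate every time. Pooled: 53.7% vs 35.9% — Irrigation D has the lower rate overall. The two comparisons disagree.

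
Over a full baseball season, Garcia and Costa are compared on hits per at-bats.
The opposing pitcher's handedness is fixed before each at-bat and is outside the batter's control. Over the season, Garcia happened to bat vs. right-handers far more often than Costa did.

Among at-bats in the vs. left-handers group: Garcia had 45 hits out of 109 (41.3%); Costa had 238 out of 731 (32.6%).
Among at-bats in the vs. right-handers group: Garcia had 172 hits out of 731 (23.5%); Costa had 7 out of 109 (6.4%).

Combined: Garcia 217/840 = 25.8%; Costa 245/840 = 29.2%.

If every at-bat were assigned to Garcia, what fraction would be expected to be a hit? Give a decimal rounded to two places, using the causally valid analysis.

The pitcher handedness-specific comparison favours Garcia throughout, but the pooled figures favour Costa. The question is whether to condition on pitcher handedness.
Since pitcher handedness is a pre-existing factor (not a product of the player) and it affects the outcome on its own, it is a confounder. The stratified rates, not the pooled rate, identify the causal effect.
Standardising Garcia to the population pitcher handedness mix: 0.500·45/109 + 0.500·172/731 = 0.324.

0.32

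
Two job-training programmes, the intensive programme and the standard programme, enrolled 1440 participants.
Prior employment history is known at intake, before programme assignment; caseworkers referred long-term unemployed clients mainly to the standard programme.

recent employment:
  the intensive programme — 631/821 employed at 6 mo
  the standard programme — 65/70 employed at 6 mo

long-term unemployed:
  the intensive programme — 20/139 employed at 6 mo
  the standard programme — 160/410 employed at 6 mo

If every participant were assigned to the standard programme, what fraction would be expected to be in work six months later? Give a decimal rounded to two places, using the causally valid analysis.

The stratified and pooled comparisons disagree (the standard programme wins within each prior employment history; the intensive programme wins overall), so the answer turns on the causal role of prior employment history.
Here prior employment history is a common cause — it drives both which programme a case falls under and the outcome. The crude comparison mixes populations; the stratum-specific rates are the causally relevant ones.
Standardising the standard programme to the population prior employment history mix: 0.619·65/70 + 0.381·160/410 = 0.723.

0.72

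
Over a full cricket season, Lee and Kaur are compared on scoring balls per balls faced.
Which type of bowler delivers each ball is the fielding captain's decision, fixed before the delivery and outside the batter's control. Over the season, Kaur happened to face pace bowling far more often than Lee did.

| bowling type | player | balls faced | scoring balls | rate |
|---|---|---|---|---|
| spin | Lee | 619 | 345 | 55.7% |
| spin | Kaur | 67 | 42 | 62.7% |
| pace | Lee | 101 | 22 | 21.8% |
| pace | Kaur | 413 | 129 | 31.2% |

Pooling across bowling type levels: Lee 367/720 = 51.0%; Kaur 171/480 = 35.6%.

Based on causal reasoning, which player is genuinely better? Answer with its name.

Kaur

The stratified and pooled comparisons disagree (Kaur wins within each bowling type; Lee wins overall), so the answer turns on the causal role of bowling type.
Since bowling type is a pre-existing factor (not a product of the player) and it affects the outcome on its own, it is a confounder. The stratified rates, not the pooled rate, identify the causal effect.
Within each level — spin: 55.7% vs 62.7%; pace: 21.8% vs 31.2% — Kaur is higher every time.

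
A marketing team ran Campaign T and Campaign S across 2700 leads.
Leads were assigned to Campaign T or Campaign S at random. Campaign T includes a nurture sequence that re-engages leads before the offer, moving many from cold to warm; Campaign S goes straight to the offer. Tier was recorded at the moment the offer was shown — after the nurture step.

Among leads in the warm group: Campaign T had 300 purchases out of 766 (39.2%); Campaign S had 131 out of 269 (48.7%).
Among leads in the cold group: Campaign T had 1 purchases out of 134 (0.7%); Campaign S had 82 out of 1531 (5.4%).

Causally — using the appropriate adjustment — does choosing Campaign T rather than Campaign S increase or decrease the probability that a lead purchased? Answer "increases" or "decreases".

increases

Engagement tier is downstream of the campaign. One should not condition on a consequence of treatment, so the overall rates are the right comparison.
Pooled: Campaign T 33.4% vs Campaign S 11.8%; Campaign T is higher overall.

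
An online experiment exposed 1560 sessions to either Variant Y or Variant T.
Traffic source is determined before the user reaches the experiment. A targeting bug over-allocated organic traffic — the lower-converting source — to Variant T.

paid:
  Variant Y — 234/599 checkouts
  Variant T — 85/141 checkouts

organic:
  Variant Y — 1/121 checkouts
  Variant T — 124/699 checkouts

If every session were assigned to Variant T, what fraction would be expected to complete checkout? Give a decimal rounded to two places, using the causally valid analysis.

The traffic source-specific comparison favours Variant T throughout, but the pooled figures favour Variant Y. The question is whether to condition on traffic source.
Here traffic source is a common cause — it drives both which variant a case falls under and the outcome. The crude comparison mixes populations; the stratum-specific rates are the causally relevant ones.
Standardising Variant T to the population traffic source mix: 0.474·85/141 + 0.526·124/699 = 0.379.

0.38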